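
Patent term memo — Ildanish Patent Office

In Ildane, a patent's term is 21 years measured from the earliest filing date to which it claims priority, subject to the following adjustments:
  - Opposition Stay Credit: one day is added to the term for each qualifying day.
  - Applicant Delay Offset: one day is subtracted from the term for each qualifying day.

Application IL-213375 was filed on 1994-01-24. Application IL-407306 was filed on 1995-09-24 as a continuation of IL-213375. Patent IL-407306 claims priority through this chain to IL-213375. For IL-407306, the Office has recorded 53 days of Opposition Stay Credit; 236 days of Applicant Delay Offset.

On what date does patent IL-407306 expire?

Earliest priority filing: 24 January 1994.
Base term: 24 January 1994 + 21 years → 24 January 2015.
Opposition Stay Credit: +53 days → 18 March 2015.
Applicant Delay Offset: −236 days → 25 July 2014.

2014-07-25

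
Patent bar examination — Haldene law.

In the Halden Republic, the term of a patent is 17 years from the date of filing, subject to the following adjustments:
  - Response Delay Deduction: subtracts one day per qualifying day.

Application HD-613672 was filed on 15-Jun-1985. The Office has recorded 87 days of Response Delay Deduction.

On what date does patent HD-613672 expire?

2002-03-20

Base term: filing date + 17 years → 15 June 2002.
Response Delay Deduction: −87 days → 20 March 2002.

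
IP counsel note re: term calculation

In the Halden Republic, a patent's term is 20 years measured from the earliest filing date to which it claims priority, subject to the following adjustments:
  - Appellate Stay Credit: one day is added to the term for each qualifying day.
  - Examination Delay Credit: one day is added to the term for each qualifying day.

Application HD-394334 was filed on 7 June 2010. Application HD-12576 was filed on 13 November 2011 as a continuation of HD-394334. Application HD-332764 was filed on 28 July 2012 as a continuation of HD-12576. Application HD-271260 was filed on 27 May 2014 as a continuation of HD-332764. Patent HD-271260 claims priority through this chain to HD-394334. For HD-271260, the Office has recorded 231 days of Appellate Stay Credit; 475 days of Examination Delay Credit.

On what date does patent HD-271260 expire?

Earliest priority filing: 7 June 2010.
Base term: 7 June 2010 + 20 years → 7 June 2030.
Appellate Stay Credit: +231 days → 24 January 2031.
Examination Delay Credit: +475 days → 13 May 2032.

May 13, 2032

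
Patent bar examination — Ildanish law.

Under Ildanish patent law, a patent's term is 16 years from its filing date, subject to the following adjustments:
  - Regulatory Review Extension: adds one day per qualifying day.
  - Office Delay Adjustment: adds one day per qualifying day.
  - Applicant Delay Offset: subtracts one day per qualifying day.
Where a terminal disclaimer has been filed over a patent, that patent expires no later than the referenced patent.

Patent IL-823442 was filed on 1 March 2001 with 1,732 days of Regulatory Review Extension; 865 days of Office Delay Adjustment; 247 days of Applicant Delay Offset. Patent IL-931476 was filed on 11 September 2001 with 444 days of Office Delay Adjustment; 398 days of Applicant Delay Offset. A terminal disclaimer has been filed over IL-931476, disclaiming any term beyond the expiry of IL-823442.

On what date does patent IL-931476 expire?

Natural term of IL-931476:
  Base: filing + 16 years → 11 September 2017.
  Office Delay Adjustment: +444 days → 29 November 2018.
  Applicant Delay Offset: −398 days → 27 October 2017.
Expiry of referenced patent IL-823442:
  Base: filing + 16 years → 1 March 2017.
  Regulatory Review Extension: +1732 days → 27 November 2021.
  Office Delay Adjustment: +865 days → 10 April 2024.
  Applicant Delay Offset: −247 days → 7 August 2023.
Terminal disclaimer: IL-931476 expires on the earlier of 27 October 2017 and 7 August 2023.

October 27, 2017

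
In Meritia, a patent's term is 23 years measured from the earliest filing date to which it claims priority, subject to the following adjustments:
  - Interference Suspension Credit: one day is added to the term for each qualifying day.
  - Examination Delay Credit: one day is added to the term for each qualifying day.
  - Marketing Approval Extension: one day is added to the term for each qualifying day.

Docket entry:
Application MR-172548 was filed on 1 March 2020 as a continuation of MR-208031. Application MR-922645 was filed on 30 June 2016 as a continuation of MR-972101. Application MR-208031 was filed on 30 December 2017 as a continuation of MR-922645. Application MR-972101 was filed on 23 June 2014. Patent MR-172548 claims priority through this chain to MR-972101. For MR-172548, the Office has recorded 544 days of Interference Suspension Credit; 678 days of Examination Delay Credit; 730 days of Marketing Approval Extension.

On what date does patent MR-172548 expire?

2042-10-27

Earliest priority filing: 23 June 2014.
Base term: 23 June 2014 + 23 years → 23 June 2037.
Interference Suspension Credit: +544 days → 19 December 2038.
Examination Delay Credit: +678 days → 27 October 2040.
Marketing Approval Extension: +730 days → 27 October 2042.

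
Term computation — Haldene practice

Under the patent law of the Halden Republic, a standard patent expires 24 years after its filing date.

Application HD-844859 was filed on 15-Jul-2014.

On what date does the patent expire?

2038-07-15

Filing date + 24 years → 15 July 2038.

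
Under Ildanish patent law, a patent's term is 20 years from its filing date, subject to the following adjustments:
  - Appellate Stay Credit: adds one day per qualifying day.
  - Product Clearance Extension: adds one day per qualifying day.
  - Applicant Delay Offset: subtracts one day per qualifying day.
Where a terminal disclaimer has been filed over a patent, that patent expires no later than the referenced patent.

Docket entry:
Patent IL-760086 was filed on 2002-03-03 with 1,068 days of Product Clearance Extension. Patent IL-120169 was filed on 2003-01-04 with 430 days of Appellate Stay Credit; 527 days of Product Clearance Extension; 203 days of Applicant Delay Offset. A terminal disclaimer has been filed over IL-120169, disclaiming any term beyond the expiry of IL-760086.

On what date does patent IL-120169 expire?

Natural term of IL-120169:
  Base: filing + 20 years → 4 January 2023.
  Appellate Stay Credit: +430 days → 9 March 2024.
  Product Clearance Extension: +527 days → 18 August 2025.
  Applicant Delay Offset: −203 days → 27 January 2025.
Expiry of referenced patent IL-760086:
  Base: filing + 20 years → 3 March 2022.
  Product Clearance Extension: +1068 days → 3 February 2025.
Terminal disclaimer: IL-120169 expires on the earlier of 27 January 2025 and 3 February 2025.

January 27, 2025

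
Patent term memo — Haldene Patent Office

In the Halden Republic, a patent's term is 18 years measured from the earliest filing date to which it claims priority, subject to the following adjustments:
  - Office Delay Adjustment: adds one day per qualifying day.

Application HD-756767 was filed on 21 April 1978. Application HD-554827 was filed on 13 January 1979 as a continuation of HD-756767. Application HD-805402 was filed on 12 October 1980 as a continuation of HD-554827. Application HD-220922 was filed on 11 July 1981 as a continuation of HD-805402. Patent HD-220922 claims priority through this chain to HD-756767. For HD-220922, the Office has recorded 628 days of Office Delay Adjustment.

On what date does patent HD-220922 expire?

January 9, 1998

Earliest priority filing: 21 April 1978.
Base term: 21 April 1978 + 18 years → 21 April 1996.
Office Delay Adjustment: +628 days → 9 January 1998.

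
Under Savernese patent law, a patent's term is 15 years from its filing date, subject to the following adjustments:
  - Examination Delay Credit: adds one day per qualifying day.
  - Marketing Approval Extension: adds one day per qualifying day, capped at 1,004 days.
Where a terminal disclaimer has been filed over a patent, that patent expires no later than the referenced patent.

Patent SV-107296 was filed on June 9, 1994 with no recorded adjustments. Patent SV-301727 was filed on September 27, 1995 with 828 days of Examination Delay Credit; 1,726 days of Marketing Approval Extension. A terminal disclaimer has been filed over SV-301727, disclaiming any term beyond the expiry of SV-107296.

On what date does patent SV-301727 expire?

Natural term of SV-301727:
  Base: filing + 15 years → 27 September 2010.
  Examination Delay Credit: +828 days → 2 January 2013.
  Marketing Approval Extension: 1726 days claimed exceeds the 1004-day cap, so +1004 days → 3 October 2015.
Expiry of referenced patent SV-107296:
  Base: filing + 15 years → 9 June 2009.
Terminal disclaimer: SV-301727 expires on the earlier of 3 October 2015 and 9 June 2009.

June 9, 2009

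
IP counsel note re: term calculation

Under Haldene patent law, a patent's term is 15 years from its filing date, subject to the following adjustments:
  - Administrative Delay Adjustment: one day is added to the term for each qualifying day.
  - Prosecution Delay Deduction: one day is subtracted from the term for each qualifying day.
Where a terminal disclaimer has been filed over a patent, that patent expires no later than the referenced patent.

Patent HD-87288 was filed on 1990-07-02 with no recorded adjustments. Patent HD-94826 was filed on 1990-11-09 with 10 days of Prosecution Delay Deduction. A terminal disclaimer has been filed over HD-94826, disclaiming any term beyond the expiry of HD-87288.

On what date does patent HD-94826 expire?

Natural term of HD-94826:
  Base: filing + 15 years → 9 November 2005.
  Prosecution Delay Deduction: −10 days → 30 October 2005.
Expiry of referenced patent HD-87288:
  Base: filing + 15 years → 2 July 2005.
Terminal disclaimer: HD-94826 expires on the earlier of 30 October 2005 and 2 July 2005.

2005-07-02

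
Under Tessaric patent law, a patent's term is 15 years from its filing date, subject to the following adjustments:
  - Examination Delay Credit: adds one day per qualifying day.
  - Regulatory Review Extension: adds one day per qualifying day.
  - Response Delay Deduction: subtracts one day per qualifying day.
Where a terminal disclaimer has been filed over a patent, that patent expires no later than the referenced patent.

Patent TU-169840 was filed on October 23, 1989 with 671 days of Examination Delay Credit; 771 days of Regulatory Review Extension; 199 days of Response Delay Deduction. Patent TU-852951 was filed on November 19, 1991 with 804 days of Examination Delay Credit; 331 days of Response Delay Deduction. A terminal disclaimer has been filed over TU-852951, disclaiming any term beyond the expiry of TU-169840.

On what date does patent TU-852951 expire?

Natural term of TU-852951:
  Base: filing + 15 years → 19 November 2006.
  Examination Delay Credit: +804 days → 31 January 2009.
  Response Delay Deduction: −331 days → 6 March 2008.
Expiry of referenced patent TU-169840:
  Base: filing + 15 years → 23 October 2004.
  Examination Delay Credit: +671 days → 25 August 2006.
  Regulatory Review Extension: +771 days → 4 October 2008.
  Response Delay Deduction: −199 days → 19 March 2008.
Terminal disclaimer: TU-852951 expires on the earlier of 6 March 2008 and 19 March 2008.

2008-03-06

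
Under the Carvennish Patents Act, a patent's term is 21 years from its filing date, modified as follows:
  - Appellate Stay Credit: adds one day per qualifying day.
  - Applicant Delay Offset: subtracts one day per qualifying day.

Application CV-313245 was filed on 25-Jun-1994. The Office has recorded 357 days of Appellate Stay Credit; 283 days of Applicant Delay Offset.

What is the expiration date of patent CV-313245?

Base term: filing date + 21 years → 25 June 2015.
Appellate Stay Credit: +357 days → 16 June 2016.
Applicant Delay Offset: −283 days → 7 September 2015.

2015-09-07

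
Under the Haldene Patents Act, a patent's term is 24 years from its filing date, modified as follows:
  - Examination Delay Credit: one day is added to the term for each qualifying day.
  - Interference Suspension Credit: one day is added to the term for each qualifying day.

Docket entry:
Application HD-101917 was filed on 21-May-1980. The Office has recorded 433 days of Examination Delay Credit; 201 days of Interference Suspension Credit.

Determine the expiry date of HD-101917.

2006-02-14

Base term: filing date + 24 years → 21 May 2004.
Examination Delay Credit: +433 days → 28 July 2005.
Interference Suspension Credit: +201 days → 14 February 2006.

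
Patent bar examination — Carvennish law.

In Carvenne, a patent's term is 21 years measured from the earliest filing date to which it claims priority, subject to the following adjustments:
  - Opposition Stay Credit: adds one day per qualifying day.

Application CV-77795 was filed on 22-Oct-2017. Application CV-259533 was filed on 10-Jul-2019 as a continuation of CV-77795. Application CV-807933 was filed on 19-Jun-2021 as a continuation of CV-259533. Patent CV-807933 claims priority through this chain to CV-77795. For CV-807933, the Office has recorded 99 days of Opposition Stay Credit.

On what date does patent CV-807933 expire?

2039-01-29

Earliest priority filing: 22 October 2017.
Base term: 22 October 2017 + 21 years → 22 October 2038.
Opposition Stay Credit: +99 days → 29 January 2039.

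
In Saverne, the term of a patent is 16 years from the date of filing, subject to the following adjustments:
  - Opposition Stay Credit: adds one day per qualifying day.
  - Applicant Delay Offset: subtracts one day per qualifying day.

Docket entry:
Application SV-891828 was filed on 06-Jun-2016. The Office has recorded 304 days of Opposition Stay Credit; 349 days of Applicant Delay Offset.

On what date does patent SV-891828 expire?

April 22, 2032

Base term: filing date + 16 years → 6 June 2032.
Opposition Stay Credit: +304 days → 6 April 2033.
Applicant Delay Offset: −349 days → 22 April 2032.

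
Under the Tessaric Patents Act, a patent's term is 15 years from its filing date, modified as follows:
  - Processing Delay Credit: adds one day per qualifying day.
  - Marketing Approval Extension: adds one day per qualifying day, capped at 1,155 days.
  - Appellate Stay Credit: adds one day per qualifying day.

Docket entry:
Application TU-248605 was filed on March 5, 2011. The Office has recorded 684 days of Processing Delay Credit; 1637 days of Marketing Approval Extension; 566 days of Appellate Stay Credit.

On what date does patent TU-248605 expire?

Base term: filing date + 15 years → 5 March 2026.
Processing Delay Credit: +684 days → 18 January 2028.
Marketing Approval Extension: 1637 days claimed exceeds the 1155-day cap, so +1155 days → 18 March 2031.
Appellate Stay Credit: +566 days → 4 October 2032.

October 4, 2032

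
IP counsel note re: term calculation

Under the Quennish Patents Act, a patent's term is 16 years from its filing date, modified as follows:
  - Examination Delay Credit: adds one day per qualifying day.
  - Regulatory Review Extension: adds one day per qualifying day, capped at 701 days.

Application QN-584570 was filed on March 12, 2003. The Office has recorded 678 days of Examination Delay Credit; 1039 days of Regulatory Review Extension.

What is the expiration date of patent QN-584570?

2022-12-20

Base term: filing date + 16 years → 12 March 2019.
Examination Delay Credit: +678 days → 18 January 2021.
Regulatory Review Extension: 1039 days claimed exceeds the 701-day cap, so +701 days → 20 December 2022.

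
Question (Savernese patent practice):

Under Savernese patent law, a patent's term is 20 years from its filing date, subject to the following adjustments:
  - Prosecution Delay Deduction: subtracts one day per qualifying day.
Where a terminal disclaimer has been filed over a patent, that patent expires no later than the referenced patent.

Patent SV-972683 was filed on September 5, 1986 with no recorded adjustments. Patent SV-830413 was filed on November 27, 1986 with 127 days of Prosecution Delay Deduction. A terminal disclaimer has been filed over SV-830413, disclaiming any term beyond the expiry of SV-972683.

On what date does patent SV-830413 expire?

Natural term of SV-830413:
  Base: filing + 20 years → 27 November 2006.
  Prosecution Delay Deduction: −127 days → 23 July 2006.
Expiry of referenced patent SV-972683:
  Base: filing + 20 years → 5 September 2006.
Terminal disclaimer: SV-830413 expires on the earlier of 23 July 2006 and 5 September 2006.

2006-07-23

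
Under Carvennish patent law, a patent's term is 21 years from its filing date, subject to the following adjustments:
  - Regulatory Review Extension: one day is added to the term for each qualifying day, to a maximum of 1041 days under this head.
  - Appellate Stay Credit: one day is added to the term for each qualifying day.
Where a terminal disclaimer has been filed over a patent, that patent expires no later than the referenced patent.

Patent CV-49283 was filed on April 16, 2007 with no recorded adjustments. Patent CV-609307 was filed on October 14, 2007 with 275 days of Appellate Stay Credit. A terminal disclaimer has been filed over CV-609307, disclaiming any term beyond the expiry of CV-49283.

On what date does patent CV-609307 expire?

Natural term of CV-609307:
  Base: filing + 21 years → 14 October 2028.
  Appellate Stay Credit: +275 days → 16 July 2029.
Expiry of referenced patent CV-49283:
  Base: filing + 21 years → 16 April 2028.
Terminal disclaimer: CV-609307 expires on the earlier of 16 July 2029 and 16 April 2028.

April 16, 2028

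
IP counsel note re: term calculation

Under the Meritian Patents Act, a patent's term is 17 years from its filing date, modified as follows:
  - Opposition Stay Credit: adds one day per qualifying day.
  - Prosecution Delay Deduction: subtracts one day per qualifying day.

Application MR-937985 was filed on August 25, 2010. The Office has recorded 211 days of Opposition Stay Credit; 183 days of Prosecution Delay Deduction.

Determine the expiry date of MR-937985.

September 22, 2027

Base term: filing date + 17 years → 25 August 2027.
Opposition Stay Credit: +211 days → 23 March 2028.
Prosecution Delay Deduction: −183 days → 22 September 2027.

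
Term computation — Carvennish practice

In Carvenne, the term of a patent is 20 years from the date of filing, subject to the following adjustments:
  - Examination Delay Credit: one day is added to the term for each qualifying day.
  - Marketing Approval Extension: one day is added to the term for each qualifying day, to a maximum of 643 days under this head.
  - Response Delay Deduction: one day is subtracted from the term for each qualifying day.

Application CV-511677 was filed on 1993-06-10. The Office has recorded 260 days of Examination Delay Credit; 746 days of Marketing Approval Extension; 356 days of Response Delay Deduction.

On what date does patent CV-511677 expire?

2014-12-09

Base term: filing date + 20 years → 10 June 2013.
Examination Delay Credit: +260 days → 25 February 2014.
Marketing Approval Extension: 746 days claimed exceeds the 643-day cap, so +643 days → 30 November 2015.
Response Delay Deduction: −356 days → 9 December 2014.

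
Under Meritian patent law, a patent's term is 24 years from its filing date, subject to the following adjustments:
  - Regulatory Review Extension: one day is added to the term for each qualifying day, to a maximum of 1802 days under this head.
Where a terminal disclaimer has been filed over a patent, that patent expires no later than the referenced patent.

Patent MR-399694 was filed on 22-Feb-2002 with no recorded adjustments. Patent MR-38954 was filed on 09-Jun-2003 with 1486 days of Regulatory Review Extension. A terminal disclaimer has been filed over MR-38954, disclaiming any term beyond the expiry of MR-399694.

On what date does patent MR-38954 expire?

2026-02-22

Natural term of MR-38954:
  Base: filing + 24 years → 9 June 2027.
  Regulatory Review Extension: 1486 days (within the 1802-day cap) → +1486 days → 4 July 2031.
Expiry of referenced patent MR-399694:
  Base: filing + 24 years → 22 February 2026.
Terminal disclaimer: MR-38954 expires on the earlier of 4 July 2031 and 22 February 2026.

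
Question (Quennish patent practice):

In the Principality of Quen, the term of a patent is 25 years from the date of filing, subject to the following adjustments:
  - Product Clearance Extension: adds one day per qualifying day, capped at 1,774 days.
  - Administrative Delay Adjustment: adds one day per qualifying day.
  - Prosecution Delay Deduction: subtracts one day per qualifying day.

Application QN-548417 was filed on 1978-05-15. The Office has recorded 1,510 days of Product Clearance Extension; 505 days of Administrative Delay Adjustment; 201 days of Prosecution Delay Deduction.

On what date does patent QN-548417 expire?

2008-05-02

Base term: filing date + 25 years → 15 May 2003.
Product Clearance Extension: 1510 days (within the 1774-day cap) → +1510 days → 3 July 2007.
Administrative Delay Adjustment: +505 days → 19 November 2008.
Prosecution Delay Deduction: −201 days → 2 May 2008.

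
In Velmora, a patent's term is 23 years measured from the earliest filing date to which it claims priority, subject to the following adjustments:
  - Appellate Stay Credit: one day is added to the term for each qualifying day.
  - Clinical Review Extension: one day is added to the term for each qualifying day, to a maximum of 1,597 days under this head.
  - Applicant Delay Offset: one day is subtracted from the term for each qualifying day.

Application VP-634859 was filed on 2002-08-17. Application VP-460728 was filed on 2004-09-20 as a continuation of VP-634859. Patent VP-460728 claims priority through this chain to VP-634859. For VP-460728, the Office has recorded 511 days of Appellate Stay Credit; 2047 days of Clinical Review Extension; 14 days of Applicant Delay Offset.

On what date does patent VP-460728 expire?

2031-05-12

Earliest priority filing: 17 August 2002.
Base term: 17 August 2002 + 23 years → 17 August 2025.
Appellate Stay Credit: +511 days → 10 January 2027.
Clinical Review Extension: 2047 days claimed exceeds the 1597-day cap, so +1597 days → 26 May 2031.
Applicant Delay Offset: −14 days → 12 May 2031.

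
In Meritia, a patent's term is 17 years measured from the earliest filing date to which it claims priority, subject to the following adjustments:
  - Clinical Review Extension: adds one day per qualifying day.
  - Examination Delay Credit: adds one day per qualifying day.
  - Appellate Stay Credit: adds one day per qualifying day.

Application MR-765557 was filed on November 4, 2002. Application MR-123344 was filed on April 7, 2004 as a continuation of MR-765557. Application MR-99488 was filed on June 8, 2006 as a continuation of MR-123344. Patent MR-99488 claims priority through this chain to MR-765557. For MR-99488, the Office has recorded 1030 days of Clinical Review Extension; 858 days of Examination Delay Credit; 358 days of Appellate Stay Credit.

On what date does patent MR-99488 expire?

December 28, 2025

Earliest priority filing: 4 November 2002.
Base term: 4 November 2002 + 17 years → 4 November 2019.
Clinical Review Extension: +1030 days → 30 August 2022.
Examination Delay Credit: +858 days → 4 January 2025.
Appellate Stay Credit: +358 days → 28 December 2025.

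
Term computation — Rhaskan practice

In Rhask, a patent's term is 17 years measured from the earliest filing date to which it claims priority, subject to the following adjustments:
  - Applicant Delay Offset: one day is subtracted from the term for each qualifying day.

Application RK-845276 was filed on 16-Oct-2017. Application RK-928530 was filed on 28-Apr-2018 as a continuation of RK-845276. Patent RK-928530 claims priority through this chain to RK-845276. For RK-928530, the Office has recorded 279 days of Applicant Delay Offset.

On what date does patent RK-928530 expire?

Earliest priority filing: 16 October 2017.
Base term: 16 October 2017 + 17 years → 16 October 2034.
Applicant Delay Offset: −279 days → 10 January 2034.

2034-01-10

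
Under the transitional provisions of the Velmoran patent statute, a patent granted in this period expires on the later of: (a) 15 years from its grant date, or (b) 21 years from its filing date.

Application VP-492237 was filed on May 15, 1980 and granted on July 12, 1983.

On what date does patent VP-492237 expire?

(a) grant + 15 years → 12 July 1998.
(b) filing + 21 years → 15 May 2001.
Later of the two: 15 May 2001.

2001-05-15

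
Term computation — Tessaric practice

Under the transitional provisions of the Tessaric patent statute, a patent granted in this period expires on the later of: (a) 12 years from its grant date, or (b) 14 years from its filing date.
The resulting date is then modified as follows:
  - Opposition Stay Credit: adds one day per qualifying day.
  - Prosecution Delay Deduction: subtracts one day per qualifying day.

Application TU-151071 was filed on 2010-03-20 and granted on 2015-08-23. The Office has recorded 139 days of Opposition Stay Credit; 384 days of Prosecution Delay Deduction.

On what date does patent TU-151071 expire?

(a) grant + 12 years → 23 August 2027.
(b) filing + 14 years → 20 March 2024.
Later of the two: 23 August 2027.
Opposition Stay Credit: +139 days → 9 January 2028.
Prosecution Delay Deduction: −384 days → 21 December 2026.

2026-12-21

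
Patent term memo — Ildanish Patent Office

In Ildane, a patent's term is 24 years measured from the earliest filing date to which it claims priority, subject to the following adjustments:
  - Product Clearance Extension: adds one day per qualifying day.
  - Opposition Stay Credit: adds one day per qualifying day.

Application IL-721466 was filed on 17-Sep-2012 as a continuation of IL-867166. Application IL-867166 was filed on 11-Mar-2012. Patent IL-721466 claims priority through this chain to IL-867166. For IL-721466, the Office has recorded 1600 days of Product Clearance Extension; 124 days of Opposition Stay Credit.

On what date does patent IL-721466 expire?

2040-11-29

Earliest priority filing: 11 March 2012.
Base term: 11 March 2012 + 24 years → 11 March 2036.
Product Clearance Extension: +1600 days → 28 July 2040.
Opposition Stay Credit: +124 days → 29 November 2040.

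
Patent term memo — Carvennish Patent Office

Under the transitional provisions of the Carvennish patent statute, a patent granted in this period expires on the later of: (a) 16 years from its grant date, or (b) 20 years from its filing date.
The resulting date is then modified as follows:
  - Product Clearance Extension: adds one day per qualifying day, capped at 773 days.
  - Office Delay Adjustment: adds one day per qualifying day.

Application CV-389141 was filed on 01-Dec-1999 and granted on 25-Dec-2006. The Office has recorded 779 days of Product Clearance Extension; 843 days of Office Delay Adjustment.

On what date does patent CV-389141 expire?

2027-05-29

(a) grant + 16 years → 25 December 2022.
(b) filing + 20 years → 1 December 2019.
Later of the two: 25 December 2022.
Product Clearance Extension: 779 days claimed exceeds the 773-day cap, so +773 days → 5 February 2025.
Office Delay Adjustment: +843 days → 29 May 2027.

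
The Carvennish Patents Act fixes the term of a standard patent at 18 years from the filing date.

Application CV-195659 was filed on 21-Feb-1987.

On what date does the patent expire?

2005-02-21

Filing date + 18 years → 21 February 2005.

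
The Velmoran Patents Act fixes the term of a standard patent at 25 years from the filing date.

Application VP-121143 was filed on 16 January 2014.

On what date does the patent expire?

January 16, 2039

Filing date + 25 years → 16 January 2039.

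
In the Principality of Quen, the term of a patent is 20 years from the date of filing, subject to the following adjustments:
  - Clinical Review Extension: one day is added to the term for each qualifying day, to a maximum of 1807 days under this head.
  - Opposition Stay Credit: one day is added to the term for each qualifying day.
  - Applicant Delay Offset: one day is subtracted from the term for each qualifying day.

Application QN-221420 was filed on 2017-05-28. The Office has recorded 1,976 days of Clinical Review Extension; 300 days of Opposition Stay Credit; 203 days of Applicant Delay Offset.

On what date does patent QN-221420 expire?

August 14, 2042

Base term: filing date + 20 years → 28 May 2037.
Clinical Review Extension: 1976 days claimed exceeds the 1807-day cap, so +1807 days → 9 May 2042.
Opposition Stay Credit: +300 days → 5 March 2043.
Applicant Delay Offset: −203 days → 14 August 2042.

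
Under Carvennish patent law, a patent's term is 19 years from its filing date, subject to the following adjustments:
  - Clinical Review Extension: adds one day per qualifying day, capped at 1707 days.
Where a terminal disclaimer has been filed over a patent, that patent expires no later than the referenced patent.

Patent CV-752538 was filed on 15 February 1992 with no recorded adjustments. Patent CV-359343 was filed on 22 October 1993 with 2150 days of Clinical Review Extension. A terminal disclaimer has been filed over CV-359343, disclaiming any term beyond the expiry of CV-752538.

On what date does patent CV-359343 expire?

2011-02-15

Natural term of CV-359343:
  Base: filing + 19 years → 22 October 2012.
  Clinical Review Extension: 2150 days claimed exceeds the 1707-day cap, so +1707 days → 25 June 2017.
Expiry of referenced patent CV-752538:
  Base: filing + 19 years → 15 February 2011.
Terminal disclaimer: CV-359343 expires on the earlier of 25 June 2017 and 15 February 2011.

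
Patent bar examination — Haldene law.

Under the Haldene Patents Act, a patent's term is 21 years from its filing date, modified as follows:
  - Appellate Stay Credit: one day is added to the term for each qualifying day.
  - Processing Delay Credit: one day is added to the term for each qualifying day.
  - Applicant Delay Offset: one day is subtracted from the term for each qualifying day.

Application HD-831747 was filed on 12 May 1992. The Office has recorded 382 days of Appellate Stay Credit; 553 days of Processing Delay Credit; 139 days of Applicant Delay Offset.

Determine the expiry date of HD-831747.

July 17, 2015

Base term: filing date + 21 years → 12 May 2013.
Appellate Stay Credit: +382 days → 29 May 2014.
Processing Delay Credit: +553 days → 3 December 2015.
Applicant Delay Offset: −139 days → 17 July 2015.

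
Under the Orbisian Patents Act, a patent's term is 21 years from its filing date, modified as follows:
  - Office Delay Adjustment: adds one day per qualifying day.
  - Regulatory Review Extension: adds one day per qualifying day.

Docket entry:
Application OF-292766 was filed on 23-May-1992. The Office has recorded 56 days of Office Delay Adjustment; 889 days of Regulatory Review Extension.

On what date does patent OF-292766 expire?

Base term: filing date + 21 years → 23 May 2013.
Office Delay Adjustment: +56 days → 18 July 2013.
Regulatory Review Extension: +889 days → 24 December 2015.

December 24, 2015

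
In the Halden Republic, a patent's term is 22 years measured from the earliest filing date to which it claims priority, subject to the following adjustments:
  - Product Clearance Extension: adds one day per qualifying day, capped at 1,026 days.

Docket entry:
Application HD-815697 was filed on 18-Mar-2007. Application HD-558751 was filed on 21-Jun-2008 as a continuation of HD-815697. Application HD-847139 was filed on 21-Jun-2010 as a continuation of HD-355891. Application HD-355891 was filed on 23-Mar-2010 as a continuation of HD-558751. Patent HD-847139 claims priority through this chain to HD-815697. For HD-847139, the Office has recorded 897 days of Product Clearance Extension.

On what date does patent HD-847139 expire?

Earliest priority filing: 18 March 2007.
Base term: 18 March 2007 + 22 years → 18 March 2029.
Product Clearance Extension: 897 days (within the 1026-day cap) → +897 days → 1 September 2031.

September 1, 2031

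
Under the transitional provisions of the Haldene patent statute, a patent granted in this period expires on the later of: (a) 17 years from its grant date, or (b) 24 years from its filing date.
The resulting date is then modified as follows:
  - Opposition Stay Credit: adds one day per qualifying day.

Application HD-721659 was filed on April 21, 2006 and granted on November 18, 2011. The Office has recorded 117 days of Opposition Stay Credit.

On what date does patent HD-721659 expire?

(a) grant + 17 years → 18 November 2028.
(b) filing + 24 years → 21 April 2030.
Later of the two: 21 April 2030.
Opposition Stay Credit: +117 days → 16 August 2030.

2030-08-16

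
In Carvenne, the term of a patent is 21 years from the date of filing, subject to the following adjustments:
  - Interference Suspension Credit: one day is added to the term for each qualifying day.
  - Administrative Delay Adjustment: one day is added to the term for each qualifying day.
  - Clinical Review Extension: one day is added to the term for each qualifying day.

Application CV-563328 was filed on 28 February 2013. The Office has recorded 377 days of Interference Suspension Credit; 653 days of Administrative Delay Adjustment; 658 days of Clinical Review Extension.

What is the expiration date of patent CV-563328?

Base term: filing date + 21 years → 28 February 2034.
Interference Suspension Credit: +377 days → 12 March 2035.
Administrative Delay Adjustment: +653 days → 24 December 2036.
Clinical Review Extension: +658 days → 13 October 2038.

2038-10-13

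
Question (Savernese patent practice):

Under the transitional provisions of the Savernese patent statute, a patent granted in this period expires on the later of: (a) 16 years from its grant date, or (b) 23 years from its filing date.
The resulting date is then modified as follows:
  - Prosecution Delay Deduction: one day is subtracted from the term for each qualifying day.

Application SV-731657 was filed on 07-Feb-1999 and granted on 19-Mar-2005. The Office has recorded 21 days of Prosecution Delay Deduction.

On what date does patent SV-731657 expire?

January 17, 2022

(a) grant + 16 years → 19 March 2021.
(b) filing + 23 years → 7 February 2022.
Later of the two: 7 February 2022.
Prosecution Delay Deduction: −21 days → 17 January 2022.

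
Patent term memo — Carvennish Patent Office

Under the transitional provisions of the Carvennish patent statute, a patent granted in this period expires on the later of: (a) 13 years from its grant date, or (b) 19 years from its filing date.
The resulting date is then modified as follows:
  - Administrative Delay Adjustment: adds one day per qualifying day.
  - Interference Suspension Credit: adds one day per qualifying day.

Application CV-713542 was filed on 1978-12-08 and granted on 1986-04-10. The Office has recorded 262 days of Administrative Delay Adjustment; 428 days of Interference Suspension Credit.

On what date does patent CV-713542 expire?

2001-02-28

(a) grant + 13 years → 10 April 1999.
(b) filing + 19 years → 8 December 1997.
Later of the two: 10 April 1999.
Administrative Delay Adjustment: +262 days → 28 December 1999.
Interference Suspension Credit: +428 days → 28 February 2001.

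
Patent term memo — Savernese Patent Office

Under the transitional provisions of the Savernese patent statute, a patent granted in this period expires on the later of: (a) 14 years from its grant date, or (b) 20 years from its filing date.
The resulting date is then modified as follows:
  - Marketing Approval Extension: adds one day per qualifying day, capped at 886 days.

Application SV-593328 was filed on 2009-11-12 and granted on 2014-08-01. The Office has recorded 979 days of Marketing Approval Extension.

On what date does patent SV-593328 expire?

(a) grant + 14 years → 1 August 2028.
(b) filing + 20 years → 12 November 2029.
Later of the two: 12 November 2029.
Marketing Approval Extension: 979 days claimed exceeds the 886-day cap, so +886 days → 16 April 2032.

April 16, 2032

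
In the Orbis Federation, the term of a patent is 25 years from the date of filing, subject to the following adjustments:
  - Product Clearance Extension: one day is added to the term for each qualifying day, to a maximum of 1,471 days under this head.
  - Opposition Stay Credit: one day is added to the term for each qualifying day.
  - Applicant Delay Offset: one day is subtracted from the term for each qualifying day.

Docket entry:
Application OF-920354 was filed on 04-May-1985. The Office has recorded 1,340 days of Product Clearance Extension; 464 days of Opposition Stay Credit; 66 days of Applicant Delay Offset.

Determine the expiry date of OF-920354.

Base term: filing date + 25 years → 4 May 2010.
Product Clearance Extension: 1340 days (within the 1471-day cap) → +1340 days → 3 January 2014.
Opposition Stay Credit: +464 days → 12 April 2015.
Applicant Delay Offset: −66 days → 5 February 2015.

February 5, 2015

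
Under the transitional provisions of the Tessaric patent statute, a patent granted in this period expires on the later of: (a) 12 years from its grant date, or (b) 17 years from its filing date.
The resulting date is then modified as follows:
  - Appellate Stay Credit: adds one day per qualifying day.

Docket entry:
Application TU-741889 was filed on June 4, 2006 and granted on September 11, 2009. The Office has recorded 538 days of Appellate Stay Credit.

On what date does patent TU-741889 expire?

(a) grant + 12 years → 11 September 2021.
(b) filing + 17 years → 4 June 2023.
Later of the two: 4 June 2023.
Appellate Stay Credit: +538 days → 23 November 2024.

November 23, 2024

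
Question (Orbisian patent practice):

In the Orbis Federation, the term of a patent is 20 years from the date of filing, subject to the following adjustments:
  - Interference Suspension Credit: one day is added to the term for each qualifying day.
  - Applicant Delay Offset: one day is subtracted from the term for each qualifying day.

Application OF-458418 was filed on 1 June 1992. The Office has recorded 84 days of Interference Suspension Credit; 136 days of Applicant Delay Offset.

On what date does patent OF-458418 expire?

2012-04-10

Base term: filing date + 20 years → 1 June 2012.
Interference Suspension Credit: +84 days → 24 August 2012.
Applicant Delay Offset: −136 days → 10 April 2012.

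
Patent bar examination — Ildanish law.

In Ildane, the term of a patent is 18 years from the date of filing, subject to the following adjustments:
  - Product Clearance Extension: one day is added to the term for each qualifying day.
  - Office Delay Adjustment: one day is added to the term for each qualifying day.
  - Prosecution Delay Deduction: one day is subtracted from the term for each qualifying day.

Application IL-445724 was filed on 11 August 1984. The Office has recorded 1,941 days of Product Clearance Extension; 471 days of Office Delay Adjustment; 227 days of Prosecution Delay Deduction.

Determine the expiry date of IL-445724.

Base term: filing date + 18 years → 11 August 2002.
Product Clearance Extension: +1941 days → 4 December 2007.
Office Delay Adjustment: +471 days → 19 March 2009.
Prosecution Delay Deduction: −227 days → 4 August 2008.

2008-08-04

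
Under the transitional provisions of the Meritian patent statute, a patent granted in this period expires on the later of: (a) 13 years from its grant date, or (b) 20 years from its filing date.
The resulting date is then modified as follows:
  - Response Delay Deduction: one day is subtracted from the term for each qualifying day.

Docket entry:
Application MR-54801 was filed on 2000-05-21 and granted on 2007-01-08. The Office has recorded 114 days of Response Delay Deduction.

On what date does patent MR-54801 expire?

(a) grant + 13 years → 8 January 2020.
(b) filing + 20 years → 21 May 2020.
Later of the two: 21 May 2020.
Response Delay Deduction: −114 days → 28 January 2020.

January 28, 2020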